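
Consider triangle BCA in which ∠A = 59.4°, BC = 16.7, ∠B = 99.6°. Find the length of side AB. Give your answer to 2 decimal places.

6.95

The third angle is ∠C = 180° − ∠A − ∠B = 21.00°.
Law of sines: AB = BC·sin C/sin A ≈ 6.953.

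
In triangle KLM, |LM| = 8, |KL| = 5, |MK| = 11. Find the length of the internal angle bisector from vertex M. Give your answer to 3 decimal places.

t_M ≈ 9.050

By the law of cosines, cos M = (|LM|² + |MK|² − |KL|²) / (2·|LM|·|MK|) ≈ 0.90909, so ∠M ≈ 0.430 rad.
The bisector from M has length 2·|LM|·|MK|·cos(∠M/2)/(|LM|+|MK|) ≈ 9.0502.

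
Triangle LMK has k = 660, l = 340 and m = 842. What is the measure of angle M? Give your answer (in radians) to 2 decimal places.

1.93

By the law of cosines, cos M = (k² + l² − m²) / (2·k·l) ≈ -0.35152, so ∠M ≈ 1.930 rad.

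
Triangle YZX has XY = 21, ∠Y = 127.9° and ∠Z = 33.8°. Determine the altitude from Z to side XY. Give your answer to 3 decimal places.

The third angle is ∠X = 180° − ∠Y − ∠Z = 18.30°.
Law of sines: ZX = XY·sin Y/sin Z ≈ 29.788.
Law of sines: YZ = XY·sin X/sin Z ≈ 11.853.
Area = ½·XY·ZX·sin X ≈ 98.208.
The altitude from Z has length 2·area/XY ≈ 9.3531.

9.353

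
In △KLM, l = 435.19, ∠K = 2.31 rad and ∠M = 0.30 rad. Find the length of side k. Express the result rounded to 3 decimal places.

634.451

The third angle is ∠L = π − ∠M − ∠K = 0.532 rad.
Law of sines: k = l·sin K/sin L ≈ 634.45.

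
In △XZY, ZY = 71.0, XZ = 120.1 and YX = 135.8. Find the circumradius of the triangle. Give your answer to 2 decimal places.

By the law of cosines, cos X = (YX² + XZ² − ZY²) / (2·YX·XZ) ≈ 0.85302, so ∠X ≈ 31.46°.
Circumradius = ZY/(2 sin X) ≈ 68.023.

68.02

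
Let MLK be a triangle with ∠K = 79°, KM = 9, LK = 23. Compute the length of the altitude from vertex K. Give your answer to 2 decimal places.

By the law of cosines, ML² = LK² + KM² − 2·LK·KM·cos K = 531.01, so ML ≈ 23.044.
Area = ½·LK·KM·sin K ≈ 101.6.
The altitude from K has length 2·area/ML ≈ 8.8179.

8.82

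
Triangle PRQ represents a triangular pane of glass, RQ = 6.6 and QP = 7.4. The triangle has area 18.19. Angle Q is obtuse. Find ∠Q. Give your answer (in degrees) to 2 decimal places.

From area = ½·RQ·QP·sin Q, we get sin Q = 2·area/(RQ·QP) ≈ 0.74488.
Taking the obtuse solution, ∠Q ≈ 131.85°.

∠Q ≈ 131.85°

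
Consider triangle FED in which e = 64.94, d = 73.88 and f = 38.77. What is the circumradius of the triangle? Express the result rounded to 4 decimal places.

By the law of cosines, cos F = (e² + d² − f²) / (2·e·d) ≈ 0.85168, so ∠F ≈ 31.60°.
Circumradius = f/(2 sin F) ≈ 36.99.

36.9901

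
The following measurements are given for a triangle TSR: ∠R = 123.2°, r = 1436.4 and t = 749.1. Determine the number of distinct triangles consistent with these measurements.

t·sin R = 749.1·sin(123.2°) ≈ 626.8.
Since ∠R is not acute, a triangle exists only if r > t; here r > t, so there is exactly one triangle.

1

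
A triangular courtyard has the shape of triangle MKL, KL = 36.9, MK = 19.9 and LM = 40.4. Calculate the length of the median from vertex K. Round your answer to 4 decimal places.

Median from K: ½√(2·MK² + 2·KL² − LM²) ≈ 21.697.

21.6972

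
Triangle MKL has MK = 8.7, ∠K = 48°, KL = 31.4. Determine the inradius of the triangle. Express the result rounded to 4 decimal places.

r ≈ 3.0536

By the law of cosines, LM² = MK² + KL² − 2·MK·KL·cos K = 696.06, so LM ≈ 26.383.
Area = ½·MK·KL·sin K ≈ 101.51.
Semiperimeter s = (31.4+26.383+8.7)/2 = 33.242.
Inradius = area/s = 101.51/33.242 ≈ 3.0536.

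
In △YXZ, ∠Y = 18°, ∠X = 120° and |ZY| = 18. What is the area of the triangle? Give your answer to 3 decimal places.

area ≈ 38.679

The third angle is ∠Z = 180° − ∠Y − ∠X = 42.00°.
Law of sines: |XZ| = |ZY|·sin Y/sin X ≈ 6.4228.
Law of sines: |YX| = |ZY|·sin Z/sin X ≈ 13.908.
Area = ½·|ZY|·|XZ|·sin Z ≈ 38.679.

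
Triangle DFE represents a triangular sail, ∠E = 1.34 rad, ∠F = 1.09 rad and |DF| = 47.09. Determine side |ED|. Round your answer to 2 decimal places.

42.89

The third angle is ∠D = π − ∠F − ∠E = 0.712 rad.
Law of sines: |ED| = |DF|·sin F/sin E ≈ 42.888.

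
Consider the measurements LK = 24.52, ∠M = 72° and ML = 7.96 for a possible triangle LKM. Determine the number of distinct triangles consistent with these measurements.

ML·sin M = 7.96·sin(72°) ≈ 7.57.
Since LK ≥ ML, exactly one triangle exists.

1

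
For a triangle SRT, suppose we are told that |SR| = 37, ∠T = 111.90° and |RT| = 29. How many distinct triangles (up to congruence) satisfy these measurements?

1

|RT|·sin T = 29·sin(111.90°) ≈ 26.91.
Since ∠T is not acute, a triangle exists only if |SR| > |RT|; here |SR| > |RT|, so there is exactly one triangle.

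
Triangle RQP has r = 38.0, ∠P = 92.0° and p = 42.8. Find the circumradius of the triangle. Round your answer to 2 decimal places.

21.41

Law of sines: sin R = r·sin P/p ≈ 0.88731.
Since p ≥ r, only the acute value applies: ∠R ≈ 62.54°.
Then ∠Q = 180° − ∠P − ∠R ≈ 25.46°.
Law of sines gives q = p·sin Q/sin P ≈ 18.412.
Circumradius = p/(2 sin P) ≈ 21.413.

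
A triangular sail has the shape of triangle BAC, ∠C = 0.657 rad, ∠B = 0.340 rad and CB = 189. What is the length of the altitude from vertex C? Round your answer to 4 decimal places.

The third angle is ∠A = π − ∠C − ∠B = 2.145 rad.
Law of sines: AC = CB·sin B/sin A ≈ 75.048.
Law of sines: BA = CB·sin C/sin A ≈ 137.44.
Area = ½·CB·AC·sin C ≈ 4331.4.
The altitude from C has length 2·area/BA ≈ 63.029.

h_C ≈ 63.0291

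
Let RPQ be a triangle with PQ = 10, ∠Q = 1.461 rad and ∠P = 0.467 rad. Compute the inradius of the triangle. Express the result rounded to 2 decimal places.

The third angle is ∠R = π − ∠P − ∠Q = 1.214 rad.
Law of sines: QR = PQ·sin P/sin R ≈ 4.8054.
Law of sines: RP = PQ·sin Q/sin R ≈ 10.609.
Area = ½·PQ·QR·sin Q ≈ 23.882.
Semiperimeter s = (10+4.8054+10.609)/2 = 12.707.
Inradius = area/s = 23.882/12.707 ≈ 1.8794.

r ≈ 1.88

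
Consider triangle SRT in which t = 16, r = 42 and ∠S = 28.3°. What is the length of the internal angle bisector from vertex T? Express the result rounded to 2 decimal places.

t_T ≈ 33.96

By the law of cosines, s² = r² + t² − 2·r·t·cos S = 836.64, so s ≈ 28.925.
Law of cosines again: cos T = (s² + r² − t²)/(2·s·r) ≈ 0.96500, so ∠T ≈ 15.20°.
The bisector from T has length 2·s·r·cos(∠T/2)/(s+r) ≈ 33.956.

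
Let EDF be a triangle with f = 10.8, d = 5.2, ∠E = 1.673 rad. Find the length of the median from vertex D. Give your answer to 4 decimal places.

By the law of cosines, e² = d² + f² − 2·d·f·cos E = 155.14, so e ≈ 12.456.
Median from D: ½√(2·f² + 2·e² − d²) ≈ 11.364.

m_D ≈ 11.3635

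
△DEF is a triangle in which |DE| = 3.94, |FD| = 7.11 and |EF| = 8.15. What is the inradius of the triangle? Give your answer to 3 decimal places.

Semiperimeter s = (8.15 + 7.11 + 3.94)/2 = 9.6.
Heron's formula: area = √(9.6·1.45·2.49·5.66) ≈ 14.006.
Inradius = area/s = 14.006/9.6 ≈ 1.459.

r ≈ 1.459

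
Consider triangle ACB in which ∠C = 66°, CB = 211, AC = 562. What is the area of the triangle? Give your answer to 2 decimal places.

Area = ½·AC·CB·sin C ≈ 54165.

54165.02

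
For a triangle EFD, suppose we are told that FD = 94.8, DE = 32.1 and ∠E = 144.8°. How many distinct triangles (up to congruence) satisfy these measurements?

1

DE·sin E = 32.1·sin(144.8°) ≈ 18.5.
Since ∠E is not acute, a triangle exists only if FD > DE; here FD > DE, so there is exactly one triangle.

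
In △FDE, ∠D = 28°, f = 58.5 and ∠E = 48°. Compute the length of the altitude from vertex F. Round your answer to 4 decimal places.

The third angle is ∠F = 180° − ∠D − ∠E = 104.00°.
Law of sines: d = f·sin D/sin F ≈ 28.305.
Law of sines: e = f·sin E/sin F ≈ 44.805.
Area = ½·f·d·sin E ≈ 615.26.
The altitude from F has length 2·area/f ≈ 21.035.

21.0346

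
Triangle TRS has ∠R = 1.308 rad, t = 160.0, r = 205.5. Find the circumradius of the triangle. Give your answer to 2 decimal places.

106.40

Law of sines: sin T = t·sin R/r ≈ 0.75186.
Since r ≥ t, only the acute value applies: ∠T ≈ 0.851 rad.
Then ∠S = π − ∠R − ∠T ≈ 0.983 rad.
Law of sines gives s = r·sin S/sin R ≈ 177.06.
Circumradius = r/(2 sin R) ≈ 106.4.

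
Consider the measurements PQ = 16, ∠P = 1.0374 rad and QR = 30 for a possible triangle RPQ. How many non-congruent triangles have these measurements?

PQ·sin P = 16·sin(1.0374 rad) ≈ 13.78.
Since QR ≥ PQ, exactly one triangle exists.

1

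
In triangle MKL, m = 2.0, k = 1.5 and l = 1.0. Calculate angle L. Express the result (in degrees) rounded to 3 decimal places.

By the law of cosines, cos L = (m² + k² − l²) / (2·m·k) ≈ 0.87500, so ∠L ≈ 28.96°.

28.955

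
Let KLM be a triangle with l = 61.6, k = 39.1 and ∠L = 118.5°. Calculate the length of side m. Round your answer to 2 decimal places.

32.47

Law of sines: sin K = k·sin L/l ≈ 0.55782.
Since l ≥ k, only the acute value applies: ∠K ≈ 33.91°.
Then ∠M = 180° − ∠L − ∠K ≈ 27.59°.
Law of sines gives m = l·sin M/sin L ≈ 32.469.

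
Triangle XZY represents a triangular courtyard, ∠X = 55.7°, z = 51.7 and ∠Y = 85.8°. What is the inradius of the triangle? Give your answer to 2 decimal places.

r ≈ 17.41

The third angle is ∠Z = 180° − ∠Y − ∠X = 38.50°.
Law of sines: x = z·sin X/sin Z ≈ 68.608.
Law of sines: y = z·sin Y/sin Z ≈ 82.827.
Area = ½·z·x·sin Y ≈ 1768.7.
Semiperimeter s = (68.608+51.7+82.827)/2 = 101.57.
Inradius = area/s = 1768.7/101.57 ≈ 17.414.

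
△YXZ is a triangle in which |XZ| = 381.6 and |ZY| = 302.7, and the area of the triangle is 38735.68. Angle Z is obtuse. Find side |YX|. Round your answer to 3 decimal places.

639.221

From area = ½·|XZ|·|ZY|·sin Z, we get sin Z = 2·area/(|XZ|·|ZY|) ≈ 0.67069.
Taking the obtuse solution, ∠Z ≈ 137.88°.
Law of cosines then gives |YX| ≈ 639.22.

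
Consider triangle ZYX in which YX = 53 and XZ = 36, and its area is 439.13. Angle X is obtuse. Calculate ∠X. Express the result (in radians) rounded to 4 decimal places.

∠X ≈ 2.6633 rad

From area = ½·YX·XZ·sin X, we get sin X = 2·area/(YX·XZ) ≈ 0.46030.
Taking the obtuse solution, ∠X ≈ 2.663 rad.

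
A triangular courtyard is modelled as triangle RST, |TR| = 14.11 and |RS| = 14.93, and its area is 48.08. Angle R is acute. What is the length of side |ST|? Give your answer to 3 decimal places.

From area = ½·|TR|·|RS|·sin R, we get sin R = 2·area/(|TR|·|RS|) ≈ 0.45647.
Taking the acute solution, ∠R ≈ 27.16°.
Law of cosines then gives |ST| ≈ 6.8649.

6.865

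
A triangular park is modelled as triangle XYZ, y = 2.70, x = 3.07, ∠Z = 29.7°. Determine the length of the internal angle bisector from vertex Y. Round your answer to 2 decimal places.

1.75

By the law of cosines, z² = x² + y² − 2·x·y·cos Z = 2.3147, so z ≈ 1.5214.
Law of cosines again: cos Y = (z² + x² − y²)/(2·z·x) ≈ 0.47633, so ∠Y ≈ 61.55°.
The bisector from Y has length 2·z·x·cos(∠Y/2)/(z+x) ≈ 1.748.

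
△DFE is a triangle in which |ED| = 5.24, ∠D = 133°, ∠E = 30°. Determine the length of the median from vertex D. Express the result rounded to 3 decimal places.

The third angle is ∠F = 180° − ∠E − ∠D = 17.00°.
Law of sines: |FE| = |ED|·sin D/sin F ≈ 13.108.
Law of sines: |DF| = |ED|·sin E/sin F ≈ 8.9612.
Median from D: ½√(2·|ED|² + 2·|DF|² − |FE|²) ≈ 3.3057.

3.306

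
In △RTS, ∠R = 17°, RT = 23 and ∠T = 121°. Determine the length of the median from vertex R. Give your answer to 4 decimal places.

The third angle is ∠S = 180° − ∠R − ∠T = 42.00°.
Law of sines: TS = RT·sin R/sin S ≈ 10.05.
Law of sines: SR = RT·sin T/sin S ≈ 29.463.
Median from R: ½√(2·SR² + 2·RT² − TS²) ≈ 25.948.

m_R ≈ 25.9480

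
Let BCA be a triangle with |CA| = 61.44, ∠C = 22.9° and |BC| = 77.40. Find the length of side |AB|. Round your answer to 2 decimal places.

By the law of cosines, |AB|² = |BC|² + |CA|² − 2·|BC|·|CA|·cos C = 1004.3, so |AB| ≈ 31.691.

31.69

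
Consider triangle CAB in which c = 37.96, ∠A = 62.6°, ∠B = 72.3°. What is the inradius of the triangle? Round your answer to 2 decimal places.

12.60

The third angle is ∠C = 180° − ∠A − ∠B = 45.10°.
Law of sines: a = c·sin A/sin C ≈ 47.578.
Law of sines: b = c·sin B/sin C ≈ 51.053.
Area = ½·c·a·sin B ≈ 860.28.
Semiperimeter s = (37.96+47.578+51.053)/2 = 68.296.
Inradius = area/s = 860.28/68.296 ≈ 12.596.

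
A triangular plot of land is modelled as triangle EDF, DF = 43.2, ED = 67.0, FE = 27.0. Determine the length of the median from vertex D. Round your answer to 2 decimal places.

54.73

Median from D: ½√(2·ED² + 2·DF² − FE²) ≈ 54.73.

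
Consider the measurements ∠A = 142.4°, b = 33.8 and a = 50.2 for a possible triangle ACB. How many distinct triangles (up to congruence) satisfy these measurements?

1

b·sin A = 33.8·sin(142.4°) ≈ 20.62.
Since ∠A is not acute, a triangle exists only if a > b; here a > b, so there is exactly one triangle.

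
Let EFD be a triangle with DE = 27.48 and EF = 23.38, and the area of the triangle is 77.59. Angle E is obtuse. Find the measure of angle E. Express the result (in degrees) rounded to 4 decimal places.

From area = ½·DE·EF·sin E, we get sin E = 2·area/(DE·EF) ≈ 0.24153.
Taking the obtuse solution, ∠E ≈ 166.02°.

∠E ≈ 166.0230°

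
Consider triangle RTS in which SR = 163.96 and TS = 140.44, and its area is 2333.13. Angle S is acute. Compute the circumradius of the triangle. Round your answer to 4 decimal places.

From area = ½·TS·SR·sin S, we get sin S = 2·area/(TS·SR) ≈ 0.20265.
Taking the acute solution, ∠S ≈ 11.69°.
Law of cosines then gives RT ≈ 38.842.
Circumradius = RT/(2 sin S) ≈ 95.837.

95.8368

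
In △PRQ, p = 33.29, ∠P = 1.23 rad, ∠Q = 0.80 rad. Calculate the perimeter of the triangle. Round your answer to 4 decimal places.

The third angle is ∠R = π − ∠Q − ∠P = 1.112 rad.
Law of sines: r = p·sin R/sin P ≈ 31.662.
Law of sines: q = p·sin Q/sin P ≈ 25.338.
Semiperimeter s = (33.29+31.662+25.338)/2 = 45.145.
Perimeter = 33.29 + 31.662 + 25.338 = 90.29.

90.2903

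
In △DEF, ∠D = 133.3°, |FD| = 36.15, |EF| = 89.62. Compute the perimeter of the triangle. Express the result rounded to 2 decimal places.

perimeter ≈ 186.65

Law of sines: sin E = |FD|·sin D/|EF| ≈ 0.29356.
Since |EF| ≥ |FD|, only the acute value applies: ∠E ≈ 17.07°.
Then ∠F = 180° − ∠D − ∠E ≈ 29.63°.
Law of sines gives |DE| = |EF|·sin F/sin D ≈ 60.879.
Semiperimeter s = (89.62+36.15+60.879)/2 = 93.325.
Perimeter = 89.62 + 36.15 + 60.879 = 186.65.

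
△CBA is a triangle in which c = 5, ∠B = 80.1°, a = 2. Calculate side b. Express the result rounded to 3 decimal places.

5.056

By the law of cosines, b² = a² + c² − 2·a·c·cos B = 25.561, so b ≈ 5.0558.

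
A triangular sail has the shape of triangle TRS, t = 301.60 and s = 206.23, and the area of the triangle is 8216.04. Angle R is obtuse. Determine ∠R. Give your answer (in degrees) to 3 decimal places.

164.681

From area = ½·s·t·sin R, we get sin R = 2·area/(s·t) ≈ 0.26419.
Taking the obtuse solution, ∠R ≈ 164.68°.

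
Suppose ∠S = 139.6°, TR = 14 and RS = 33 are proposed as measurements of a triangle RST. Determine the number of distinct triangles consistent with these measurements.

0

RS·sin S = 33·sin(139.6°) ≈ 21.39.
Since ∠S is not acute, a triangle exists only if TR > RS; here TR ≤ RS, so there is no triangle.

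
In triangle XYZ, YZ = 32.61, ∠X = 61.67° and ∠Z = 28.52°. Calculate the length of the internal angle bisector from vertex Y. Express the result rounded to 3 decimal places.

The third angle is ∠Y = 180° − ∠Z − ∠X = 89.81°.
Law of sines: ZX = YZ·sin Y/sin X ≈ 37.047.
Law of sines: XY = YZ·sin Z/sin X ≈ 17.689.
The bisector from Y has length 2·XY·YZ·cos(∠Y/2)/(XY+YZ) ≈ 16.245.

t_Y ≈ 16.245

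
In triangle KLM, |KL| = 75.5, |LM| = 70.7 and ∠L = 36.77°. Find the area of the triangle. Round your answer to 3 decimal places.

Area = ½·|KL|·|LM|·sin L ≈ 1597.6.

1597.630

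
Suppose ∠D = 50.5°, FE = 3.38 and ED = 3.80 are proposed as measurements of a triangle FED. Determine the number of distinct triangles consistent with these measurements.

2

ED·sin D = 3.80·sin(50.5°) ≈ 2.932.
Since ED sin D < FE < ED (2.932 < 3.38 < 3.80), two triangles exist.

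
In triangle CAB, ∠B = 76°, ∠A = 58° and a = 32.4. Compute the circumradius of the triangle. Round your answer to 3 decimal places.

R ≈ 19.103

The third angle is ∠C = 180° − ∠A − ∠B = 46.00°.
Law of sines: c = a·sin C/sin A ≈ 27.483.
Law of sines: b = a·sin B/sin A ≈ 37.071.
Circumradius = a/(2 sin A) ≈ 19.103.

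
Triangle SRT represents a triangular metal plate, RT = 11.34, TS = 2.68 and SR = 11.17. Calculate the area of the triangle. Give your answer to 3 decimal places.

area ≈ 14.944

Semiperimeter s = (11.34 + 2.68 + 11.17)/2 = 12.595.
Heron's formula: area = √(12.595·1.255·9.915·1.425) ≈ 14.944.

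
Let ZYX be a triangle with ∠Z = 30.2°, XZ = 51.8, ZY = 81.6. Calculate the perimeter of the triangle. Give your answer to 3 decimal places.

By the law of cosines, YX² = XZ² + ZY² − 2·XZ·ZY·cos Z = 2035.4, so YX ≈ 45.116.
Semiperimeter s = (45.116+51.8+81.6)/2 = 89.258.
Perimeter = 45.116 + 51.8 + 81.6 = 178.52.

178.516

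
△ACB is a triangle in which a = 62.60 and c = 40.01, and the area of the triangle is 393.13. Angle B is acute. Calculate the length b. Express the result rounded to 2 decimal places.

From area = ½·a·c·sin B, we get sin B = 2·area/(a·c) ≈ 0.31392.
Taking the acute solution, ∠B ≈ 18.30°.
Law of cosines then gives b ≈ 27.632.

27.63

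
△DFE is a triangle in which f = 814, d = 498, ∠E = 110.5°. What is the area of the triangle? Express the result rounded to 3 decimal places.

area ≈ 189850.339

Area = ½·d·f·sin E ≈ 1.8985e+05.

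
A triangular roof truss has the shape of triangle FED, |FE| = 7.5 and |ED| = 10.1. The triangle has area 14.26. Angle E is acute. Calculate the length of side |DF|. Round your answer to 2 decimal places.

4.23

From area = ½·|FE|·|ED|·sin E, we get sin E = 2·area/(|FE|·|ED|) ≈ 0.37650.
Taking the acute solution, ∠E ≈ 22.12°.
Law of cosines then gives |DF| ≈ 4.2318.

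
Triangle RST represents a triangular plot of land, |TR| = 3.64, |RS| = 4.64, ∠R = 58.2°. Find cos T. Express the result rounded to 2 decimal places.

0.29

By the law of cosines, |ST|² = |TR|² + |RS|² − 2·|TR|·|RS|·cos R = 16.979, so |ST| ≈ 4.1206.
Law of cosines again: cos T = (|ST|² + |TR|² − |RS|²)/(2·|ST|·|TR|) ≈ 0.28999, so ∠T ≈ 73.14°.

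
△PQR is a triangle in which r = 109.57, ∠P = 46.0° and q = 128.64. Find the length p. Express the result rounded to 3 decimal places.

94.717

By the law of cosines, p² = q² + r² − 2·q·r·cos P = 8971.3, so p ≈ 94.717.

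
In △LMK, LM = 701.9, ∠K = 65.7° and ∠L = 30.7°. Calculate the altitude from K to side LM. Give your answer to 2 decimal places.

The third angle is ∠M = 180° − ∠K − ∠L = 83.60°.
Law of sines: MK = LM·sin L/sin K ≈ 393.18.
Law of sines: KL = LM·sin M/sin K ≈ 765.33.
Area = ½·LM·MK·sin M ≈ 1.3713e+05.
The altitude from K has length 2·area/LM ≈ 390.73.

390.73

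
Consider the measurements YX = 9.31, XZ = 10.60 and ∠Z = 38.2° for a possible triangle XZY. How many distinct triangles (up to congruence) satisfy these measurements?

XZ·sin Z = 10.60·sin(38.2°) ≈ 6.555.
Since XZ sin Z < YX < XZ (6.555 < 9.31 < 10.60), two triangles exist.

2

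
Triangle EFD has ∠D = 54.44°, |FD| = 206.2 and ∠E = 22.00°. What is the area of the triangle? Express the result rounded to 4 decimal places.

The third angle is ∠F = 180° − ∠D − ∠E = 103.56°.
Law of sines: |DE| = |FD|·sin F/sin E ≈ 535.1.
Law of sines: |EF| = |FD|·sin D/sin E ≈ 447.79.
Area = ½·|FD|·|DE|·sin D ≈ 44880.

44880.2493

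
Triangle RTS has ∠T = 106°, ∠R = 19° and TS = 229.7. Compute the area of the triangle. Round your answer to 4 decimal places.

area ≈ 63805.2234

The third angle is ∠S = 180° − ∠R − ∠T = 55.00°.
Law of sines: SR = TS·sin T/sin R ≈ 678.2.
Law of sines: RT = TS·sin S/sin R ≈ 577.94.
Area = ½·TS·SR·sin S ≈ 63805.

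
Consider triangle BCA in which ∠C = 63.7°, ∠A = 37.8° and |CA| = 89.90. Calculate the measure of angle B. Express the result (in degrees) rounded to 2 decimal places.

The third angle is ∠B = 180° − ∠C − ∠A = 78.50°.

78.50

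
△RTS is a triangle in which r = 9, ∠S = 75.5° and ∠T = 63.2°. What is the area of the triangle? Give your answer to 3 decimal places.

53.028

The third angle is ∠R = 180° − ∠T − ∠S = 41.30°.
Law of sines: t = r·sin T/sin R ≈ 12.172.
Law of sines: s = r·sin S/sin R ≈ 13.202.
Area = ½·r·t·sin S ≈ 53.028.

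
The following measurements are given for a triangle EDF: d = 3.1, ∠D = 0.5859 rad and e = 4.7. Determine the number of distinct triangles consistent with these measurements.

e·sin D = 4.7·sin(0.5859 rad) ≈ 2.599.
Since e sin D < d < e (2.599 < 3.1 < 4.7), two triangles exist.

2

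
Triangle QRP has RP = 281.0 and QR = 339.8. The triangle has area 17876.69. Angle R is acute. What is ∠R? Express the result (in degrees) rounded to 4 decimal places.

∠R ≈ 21.9900°

From area = ½·QR·RP·sin R, we get sin R = 2·area/(QR·RP) ≈ 0.37444.
Taking the acute solution, ∠R ≈ 21.99°.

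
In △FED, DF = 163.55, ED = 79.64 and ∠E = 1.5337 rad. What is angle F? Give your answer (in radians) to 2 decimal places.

Law of sines: sin F = ED·sin E/DF ≈ 0.48661.
Since DF ≥ ED, only the acute value applies: ∠F ≈ 0.5082 rad.
Then ∠D = π − ∠E − ∠F ≈ 1.0997 rad.

0.51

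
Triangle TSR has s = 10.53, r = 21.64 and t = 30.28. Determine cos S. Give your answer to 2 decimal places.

cos S ≈ 0.97

By the law of cosines, cos S = (r² + t² − s²) / (2·r·t) ≈ 0.97235, so ∠S ≈ 13.50°.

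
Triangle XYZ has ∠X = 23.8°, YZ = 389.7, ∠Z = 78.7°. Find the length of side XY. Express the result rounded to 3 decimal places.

946.971

The third angle is ∠Y = 180° − ∠Z − ∠X = 77.50°.
Law of sines: XY = YZ·sin Z/sin X ≈ 946.97.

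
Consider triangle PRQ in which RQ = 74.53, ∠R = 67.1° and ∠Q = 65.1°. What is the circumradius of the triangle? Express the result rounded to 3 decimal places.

The third angle is ∠P = 180° − ∠R − ∠Q = 47.80°.
Law of sines: QP = RQ·sin R/sin P ≈ 92.678.
Law of sines: PR = RQ·sin Q/sin P ≈ 91.255.
Circumradius = RQ/(2 sin P) ≈ 50.303.

50.303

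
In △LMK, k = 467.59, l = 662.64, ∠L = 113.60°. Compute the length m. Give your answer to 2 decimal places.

Law of sines: sin K = k·sin L/l ≈ 0.64663.
Since l ≥ k, only the acute value applies: ∠K ≈ 40.29°.
Then ∠M = 180° − ∠L − ∠K ≈ 26.11°.
Law of sines gives m = l·sin M/sin L ≈ 318.27.

318.27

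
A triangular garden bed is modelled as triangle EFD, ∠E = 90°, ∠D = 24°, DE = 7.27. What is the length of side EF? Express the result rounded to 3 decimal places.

The third angle is ∠F = 180° − ∠D − ∠E = 66.00°.
Law of sines: EF = DE·sin D/sin F ≈ 3.2368.

3.237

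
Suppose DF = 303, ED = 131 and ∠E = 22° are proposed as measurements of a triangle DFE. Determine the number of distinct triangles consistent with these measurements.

ED·sin E = 131·sin(22°) ≈ 49.07.
Since DF ≥ ED, exactly one triangle exists.

1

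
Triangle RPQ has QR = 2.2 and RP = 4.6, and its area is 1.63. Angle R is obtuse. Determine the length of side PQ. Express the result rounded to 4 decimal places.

From area = ½·QR·RP·sin R, we get sin R = 2·area/(QR·RP) ≈ 0.32213.
Taking the obtuse solution, ∠R ≈ 2.814 rad.
Law of cosines then gives PQ ≈ 6.7202.

6.7202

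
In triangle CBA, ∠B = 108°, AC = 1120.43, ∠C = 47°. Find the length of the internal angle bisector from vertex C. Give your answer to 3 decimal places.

The third angle is ∠A = 180° − ∠C − ∠B = 25.00°.
Law of sines: BA = AC·sin C/sin B ≈ 861.6.
Law of sines: CB = AC·sin A/sin B ≈ 497.88.
The bisector from C has length 2·AC·CB·cos(∠C/2)/(AC+CB) ≈ 632.23.

t_C ≈ 632.233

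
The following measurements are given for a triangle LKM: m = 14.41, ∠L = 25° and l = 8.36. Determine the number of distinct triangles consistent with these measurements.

m·sin L = 14.41·sin(25°) ≈ 6.09.
Since m sin L < l < m (6.09 < 8.36 < 14.41), two triangles exist.

2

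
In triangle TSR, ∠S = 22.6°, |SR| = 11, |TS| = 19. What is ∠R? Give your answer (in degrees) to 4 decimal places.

By the law of cosines, |RT|² = |TS|² + |SR|² − 2·|TS|·|SR|·cos S = 96.098, so |RT| ≈ 9.803.
Law of cosines again: cos R = (|SR|² + |RT|² − |TS|²)/(2·|SR|·|RT|) ≈ -0.66725, so ∠R ≈ 131.85°.

131.8549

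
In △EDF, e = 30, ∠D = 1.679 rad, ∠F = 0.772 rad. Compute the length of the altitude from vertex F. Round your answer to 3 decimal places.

29.825

The third angle is ∠E = π − ∠D − ∠F = 0.691 rad.
Law of sines: d = e·sin D/sin E ≈ 46.821.
Law of sines: f = e·sin F/sin E ≈ 32.853.
Area = ½·e·d·sin F ≈ 489.91.
The altitude from F has length 2·area/f ≈ 29.825.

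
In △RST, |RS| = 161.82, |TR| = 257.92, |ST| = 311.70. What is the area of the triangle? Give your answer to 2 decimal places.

20838.65

Semiperimeter s = (311.7 + 257.92 + 161.82)/2 = 365.72.
Heron's formula: area = √(365.72·54.02·107.8·203.9) ≈ 20839.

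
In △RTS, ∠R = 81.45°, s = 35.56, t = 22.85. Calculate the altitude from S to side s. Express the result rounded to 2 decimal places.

22.60

By the law of cosines, r² = t² + s² − 2·t·s·cos R = 1545, so r ≈ 39.307.
Area = ½·t·s·sin R ≈ 401.76.
The altitude from S has length 2·area/s ≈ 22.596.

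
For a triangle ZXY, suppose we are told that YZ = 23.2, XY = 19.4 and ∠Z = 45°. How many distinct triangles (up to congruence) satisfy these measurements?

2

YZ·sin Z = 23.2·sin(45°) ≈ 16.4.
Since YZ sin Z < XY < YZ (16.4 < 19.4 < 23.2), two triangles exist.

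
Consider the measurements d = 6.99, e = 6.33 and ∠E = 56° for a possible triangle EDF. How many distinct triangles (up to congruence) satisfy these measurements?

d·sin E = 6.99·sin(56°) ≈ 5.795.
Since d sin E < e < d (5.795 < 6.33 < 6.99), two triangles exist.

2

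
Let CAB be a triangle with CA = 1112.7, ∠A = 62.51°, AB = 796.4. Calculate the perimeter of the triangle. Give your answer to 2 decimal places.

By the law of cosines, BC² = CA² + AB² − 2·CA·AB·cos A = 1.0543e+06, so BC ≈ 1026.8.
Semiperimeter s = (796.4+1026.8+1112.7)/2 = 1467.9.
Perimeter = 796.4 + 1026.8 + 1112.7 = 2935.9.

2935.88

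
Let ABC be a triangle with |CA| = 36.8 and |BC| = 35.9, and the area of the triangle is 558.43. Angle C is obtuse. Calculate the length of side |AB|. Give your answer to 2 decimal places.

From area = ½·|BC|·|CA|·sin C, we get sin C = 2·area/(|BC|·|CA|) ≈ 0.84539.
Taking the obtuse solution, ∠C ≈ 122.29°.
Law of cosines then gives |AB| ≈ 63.674.

63.67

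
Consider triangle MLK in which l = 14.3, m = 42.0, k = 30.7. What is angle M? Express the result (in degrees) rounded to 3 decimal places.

By the law of cosines, cos M = (l² + k² − m²) / (2·l·k) ≈ -0.70274, so ∠M ≈ 134.65°.

∠M ≈ 134.647°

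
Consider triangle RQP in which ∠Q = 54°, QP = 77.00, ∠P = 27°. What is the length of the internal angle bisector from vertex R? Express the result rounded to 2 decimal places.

t_R ≈ 29.45

The third angle is ∠R = 180° − ∠Q − ∠P = 99.00°.
Law of sines: PR = QP·sin Q/sin R ≈ 63.071.
Law of sines: RQ = QP·sin P/sin R ≈ 35.393.
The bisector from R has length 2·PR·RQ·cos(∠R/2)/(PR+RQ) ≈ 29.447.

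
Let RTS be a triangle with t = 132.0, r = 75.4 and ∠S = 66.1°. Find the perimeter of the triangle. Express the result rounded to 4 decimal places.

By the law of cosines, s² = r² + t² − 2·r·t·cos S = 15045, so s ≈ 122.66.
Semiperimeter p = (75.4+132+122.66)/2 = 165.03.
Perimeter = 75.4 + 132 + 122.66 = 330.06.

perimeter ≈ 330.0563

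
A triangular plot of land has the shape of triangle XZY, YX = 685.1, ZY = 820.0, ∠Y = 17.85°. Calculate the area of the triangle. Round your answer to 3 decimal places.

Area = ½·ZY·YX·sin Y ≈ 86100.

area ≈ 86100.417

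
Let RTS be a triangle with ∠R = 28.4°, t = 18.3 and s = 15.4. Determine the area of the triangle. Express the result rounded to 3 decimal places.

Area = ½·t·s·sin R ≈ 67.02.

area ≈ 67.020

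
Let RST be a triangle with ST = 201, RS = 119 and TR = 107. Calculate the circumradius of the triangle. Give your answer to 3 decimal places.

123.459

By the law of cosines, cos R = (TR² + RS² − ST²) / (2·TR·RS) ≈ -0.58081, so ∠R ≈ 125.51°.
Circumradius = ST/(2 sin R) ≈ 123.46.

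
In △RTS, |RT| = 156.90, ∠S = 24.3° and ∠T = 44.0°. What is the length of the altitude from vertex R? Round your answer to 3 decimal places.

108.992

The third angle is ∠R = 180° − ∠T − ∠S = 111.70°.
Law of sines: |TS| = |RT|·sin R/sin S ≈ 354.25.
Law of sines: |SR| = |RT|·sin T/sin S ≈ 264.86.
Area = ½·|RT|·|TS|·sin T ≈ 19305.
The altitude from R has length 2·area/|TS| ≈ 108.99.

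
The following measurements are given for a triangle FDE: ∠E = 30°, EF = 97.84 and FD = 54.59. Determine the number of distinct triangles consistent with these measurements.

2

EF·sin E = 97.84·sin(30°) ≈ 48.92.
Since EF sin E < FD < EF (48.92 < 54.59 < 97.84), two triangles exist.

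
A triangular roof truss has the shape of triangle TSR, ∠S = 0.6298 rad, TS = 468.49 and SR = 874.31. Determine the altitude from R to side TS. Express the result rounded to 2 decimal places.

By the law of cosines, RT² = TS² + SR² − 2·TS·SR·cos S = 3.2186e+05, so RT ≈ 567.33.
Area = ½·TS·SR·sin S ≈ 1.2063e+05.
The altitude from R has length 2·area/TS ≈ 514.95.

514.95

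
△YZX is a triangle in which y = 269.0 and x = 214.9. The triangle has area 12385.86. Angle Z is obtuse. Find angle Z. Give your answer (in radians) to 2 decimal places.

2.70

From area = ½·x·y·sin Z, we get sin Z = 2·area/(x·y) ≈ 0.42852.
Taking the obtuse solution, ∠Z ≈ 2.699 rad.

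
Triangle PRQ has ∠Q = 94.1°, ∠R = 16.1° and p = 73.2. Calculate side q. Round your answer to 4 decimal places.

77.7978

The third angle is ∠P = 180° − ∠R − ∠Q = 69.80°.
Law of sines: q = p·sin Q/sin P ≈ 77.798.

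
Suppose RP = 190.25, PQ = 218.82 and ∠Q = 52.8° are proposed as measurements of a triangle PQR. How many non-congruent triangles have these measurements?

2

PQ·sin Q = 218.82·sin(52.8°) ≈ 174.3.
Since PQ sin Q < RP < PQ (174.3 < 190.25 < 218.82), two triangles exist.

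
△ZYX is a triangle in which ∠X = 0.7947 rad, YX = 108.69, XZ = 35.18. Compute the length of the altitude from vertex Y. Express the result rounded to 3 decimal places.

h_Y ≈ 77.567

By the law of cosines, ZY² = YX² + XZ² − 2·YX·XZ·cos X = 7694.1, so ZY ≈ 87.716.
Area = ½·YX·XZ·sin X ≈ 1364.4.
The altitude from Y has length 2·area/XZ ≈ 77.567.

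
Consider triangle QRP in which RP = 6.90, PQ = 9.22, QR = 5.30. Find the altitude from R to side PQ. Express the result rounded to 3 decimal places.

Semiperimeter s = (6.9 + 9.22 + 5.3)/2 = 10.71.
Heron's formula: area = √(10.71·3.81·1.49·5.41) ≈ 18.136.
The altitude from R has length 2·area/PQ ≈ 3.9341.

h_R ≈ 3.934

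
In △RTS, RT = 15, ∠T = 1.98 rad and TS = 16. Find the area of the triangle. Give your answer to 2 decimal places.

110.09

Area = ½·RT·TS·sin T ≈ 110.09.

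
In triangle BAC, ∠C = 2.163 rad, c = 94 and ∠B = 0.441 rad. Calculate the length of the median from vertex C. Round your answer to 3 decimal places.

The third angle is ∠A = π − ∠C − ∠B = 0.538 rad.
Law of sines: b = c·sin B/sin C ≈ 48.358.
Law of sines: a = c·sin A/sin C ≈ 58.014.
Median from C: ½√(2·b² + 2·a² − c²) ≈ 25.358.

m_C ≈ 25.358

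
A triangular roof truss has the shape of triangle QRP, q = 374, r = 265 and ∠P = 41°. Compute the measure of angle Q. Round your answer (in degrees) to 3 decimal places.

By the law of cosines, p² = q² + r² − 2·q·r·cos P = 60502, so p ≈ 245.97.
Law of cosines again: cos Q = (r² + p² − q²)/(2·r·p) ≈ -0.07018, so ∠Q ≈ 94.02°.

∠Q ≈ 94.024°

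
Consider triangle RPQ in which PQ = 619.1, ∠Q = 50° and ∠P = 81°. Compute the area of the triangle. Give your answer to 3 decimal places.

area ≈ 192125.780

The third angle is ∠R = 180° − ∠P − ∠Q = 49.00°.
Law of sines: QR = PQ·sin P/sin R ≈ 810.22.
Law of sines: RP = PQ·sin Q/sin R ≈ 628.4.
Area = ½·PQ·QR·sin Q ≈ 1.9213e+05.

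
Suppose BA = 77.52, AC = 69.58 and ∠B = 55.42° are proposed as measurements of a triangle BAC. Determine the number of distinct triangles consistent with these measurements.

2

BA·sin B = 77.52·sin(55.42°) ≈ 63.82.
Since BA sin B < AC < BA (63.82 < 69.58 < 77.52), two triangles exist.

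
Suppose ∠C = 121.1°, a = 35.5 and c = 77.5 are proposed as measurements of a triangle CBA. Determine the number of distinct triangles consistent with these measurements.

1

a·sin C = 35.5·sin(121.1°) ≈ 30.4.
Since ∠C is not acute, a triangle exists only if c > a; here c > a, so there is exactly one triangle.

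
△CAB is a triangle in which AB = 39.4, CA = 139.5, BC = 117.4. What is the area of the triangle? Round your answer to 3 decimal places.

area ≈ 2070.123

Semiperimeter s = (39.4 + 117.4 + 139.5)/2 = 148.15.
Heron's formula: area = √(148.15·108.75·30.75·8.65) ≈ 2070.1.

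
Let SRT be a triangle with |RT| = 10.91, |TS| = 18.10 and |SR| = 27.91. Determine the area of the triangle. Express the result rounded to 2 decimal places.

area ≈ 53.35

Semiperimeter s = (10.91 + 18.1 + 27.91)/2 = 28.46.
Heron's formula: area = √(28.46·17.55·10.36·0.55) ≈ 53.348.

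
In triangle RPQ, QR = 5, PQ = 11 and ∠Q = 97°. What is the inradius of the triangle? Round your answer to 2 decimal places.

1.91

By the law of cosines, RP² = PQ² + QR² − 2·PQ·QR·cos Q = 159.41, so RP ≈ 12.626.
Area = ½·PQ·QR·sin Q ≈ 27.295.
Semiperimeter s = (11+5+12.626)/2 = 14.313.
Inradius = area/s = 27.295/14.313 ≈ 1.907.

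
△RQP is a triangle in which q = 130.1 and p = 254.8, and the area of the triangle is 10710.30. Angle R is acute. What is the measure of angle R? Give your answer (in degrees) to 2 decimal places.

From area = ½·q·p·sin R, we get sin R = 2·area/(q·p) ≈ 0.64618.
Taking the acute solution, ∠R ≈ 40.25°.

40.25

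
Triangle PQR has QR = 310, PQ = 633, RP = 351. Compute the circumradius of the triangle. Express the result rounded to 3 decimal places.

572.843

By the law of cosines, cos P = (RP² + PQ² − QR²) / (2·RP·PQ) ≈ 0.96270, so ∠P ≈ 15.70°.
Circumradius = QR/(2 sin P) ≈ 572.84.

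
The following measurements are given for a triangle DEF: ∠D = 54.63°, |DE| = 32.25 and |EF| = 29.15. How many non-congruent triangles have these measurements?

|DE|·sin D = 32.25·sin(54.63°) ≈ 26.3.
Since |DE| sin D < |EF| < |DE| (26.3 < 29.15 < 32.25), two triangles exist.

2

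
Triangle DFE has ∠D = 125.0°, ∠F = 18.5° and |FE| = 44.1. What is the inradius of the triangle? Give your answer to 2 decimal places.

The third angle is ∠E = 180° − ∠D − ∠F = 36.50°.
Law of sines: |ED| = |FE|·sin F/sin D ≈ 17.082.
Law of sines: |DF| = |FE|·sin E/sin D ≈ 32.023.
Area = ½·|FE|·|ED|·sin E ≈ 224.05.
Semiperimeter s = (44.1+17.082+32.023)/2 = 46.603.
Inradius = area/s = 224.05/46.603 ≈ 4.8077.

r ≈ 4.81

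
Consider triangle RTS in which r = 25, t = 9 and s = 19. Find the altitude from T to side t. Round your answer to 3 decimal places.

h_T ≈ 16.051

Semiperimeter p = (25 + 9 + 19)/2 = 26.5.
Heron's formula: area = √(26.5·1.5·17.5·7.5) ≈ 72.23.
The altitude from T has length 2·area/t ≈ 16.051.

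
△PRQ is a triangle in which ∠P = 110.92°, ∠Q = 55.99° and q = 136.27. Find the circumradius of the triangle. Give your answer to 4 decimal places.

82.1953

The third angle is ∠R = 180° − ∠Q − ∠P = 13.09°.
Law of sines: p = q·sin P/sin Q ≈ 153.55.
Law of sines: r = q·sin R/sin Q ≈ 37.231.
Circumradius = q/(2 sin Q) ≈ 82.195.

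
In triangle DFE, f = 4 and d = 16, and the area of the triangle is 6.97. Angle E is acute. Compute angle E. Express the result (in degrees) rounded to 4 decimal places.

From area = ½·d·f·sin E, we get sin E = 2·area/(d·f) ≈ 0.21781.
Taking the acute solution, ∠E ≈ 12.58°.

∠E ≈ 12.5806°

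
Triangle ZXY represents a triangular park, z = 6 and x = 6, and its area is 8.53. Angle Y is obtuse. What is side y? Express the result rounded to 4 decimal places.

From area = ½·z·x·sin Y, we get sin Y = 2·area/(z·x) ≈ 0.47389.
Taking the obtuse solution, ∠Y ≈ 151.71°.
Law of cosines then gives y ≈ 11.636.

11.6362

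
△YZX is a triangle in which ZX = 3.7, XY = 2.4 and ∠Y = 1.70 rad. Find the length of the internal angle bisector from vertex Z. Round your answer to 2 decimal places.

Law of sines: sin Z = XY·sin Y/ZX ≈ 0.64324.
Since ZX ≥ XY, only the acute value applies: ∠Z ≈ 0.699 rad.
Then ∠X = π − ∠Y − ∠Z ≈ 0.743 rad.
Law of sines gives YZ = ZX·sin X/sin Y ≈ 2.5237.
The bisector from Z has length 2·YZ·ZX·cos(∠Z/2)/(YZ+ZX) ≈ 2.8194.

2.82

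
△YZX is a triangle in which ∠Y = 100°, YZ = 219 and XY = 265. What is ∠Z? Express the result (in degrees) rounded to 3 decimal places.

∠Z ≈ 44.560°

By the law of cosines, ZX² = XY² + YZ² − 2·XY·YZ·cos Y = 1.3834e+05, so ZX ≈ 371.94.
Law of cosines again: cos Z = (YZ² + ZX² − XY²)/(2·YZ·ZX) ≈ 0.71252, so ∠Z ≈ 44.56°.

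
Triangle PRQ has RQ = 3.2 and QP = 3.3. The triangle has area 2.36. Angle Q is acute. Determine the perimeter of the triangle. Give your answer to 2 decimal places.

From area = ½·RQ·QP·sin Q, we get sin Q = 2·area/(RQ·QP) ≈ 0.44697.
Taking the acute solution, ∠Q ≈ 0.463 rad.
Law of cosines then gives PR ≈ 1.4957.
Perimeter = 3.2 + 3.3 + 1.4957 = 7.9957.

8.00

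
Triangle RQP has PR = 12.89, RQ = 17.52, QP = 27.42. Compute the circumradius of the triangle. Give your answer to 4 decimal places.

By the law of cosines, cos R = (PR² + RQ² − QP²) / (2·PR·RQ) ≈ -0.61717, so ∠R ≈ 2.236 rad.
Circumradius = QP/(2 sin R) ≈ 17.424.

17.4243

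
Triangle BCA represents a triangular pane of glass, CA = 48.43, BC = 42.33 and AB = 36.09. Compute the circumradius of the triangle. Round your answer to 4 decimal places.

By the law of cosines, cos B = (AB² + BC² − CA²) / (2·AB·BC) ≈ 0.24509, so ∠B ≈ 75.81°.
Circumradius = CA/(2 sin B) ≈ 24.977.

24.9768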